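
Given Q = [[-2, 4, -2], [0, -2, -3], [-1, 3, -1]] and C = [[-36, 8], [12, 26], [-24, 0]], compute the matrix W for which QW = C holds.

Since Q multiplies W on the left, W = Q⁻¹C.
det Q = -6, so Q⁻¹ = [[-11/6, 1/3, 8/3], [-1/2, 0, 1], [1/3, -1/3, -2/3]].
W = Q⁻¹C = [[-11/6, 1/3, 8/3], [-1/2, 0, 1], [1/3, -1/3, -2/3]] · [[-36, 8], [12, 26], [-24, 0]] = [[6, -6], [-6, -4], [0, -6]].

W = [[6, -6], [-6, -4], [0, -6]]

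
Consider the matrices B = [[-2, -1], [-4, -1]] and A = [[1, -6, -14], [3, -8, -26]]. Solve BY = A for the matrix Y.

B is on the left of Y, so left-multiply by B⁻¹: Y = B⁻¹A.
det B = -2, so B⁻¹ = [[1/2, -1/2], [-2, 1]].
Y = B⁻¹A = [[1/2, -1/2], [-2, 1]] · [[1, -6, -14], [3, -8, -26]] = [[-1, 1, 6], [1, 4, 2]].

Y = [[-1, 1, 6], [1, 4, 2]]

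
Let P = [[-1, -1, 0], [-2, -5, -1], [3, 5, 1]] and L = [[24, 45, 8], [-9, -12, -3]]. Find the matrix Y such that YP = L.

P is on the right of Y, so right-multiply by P⁻¹: Y = LP⁻¹.
det P = 1; the adjugate gives P⁻¹ = [[0, 1, 1], [-1, -1, -1], [5, 2, 3]].
Y = LP⁻¹ = [[24, 45, 8], [-9, -12, -3]] · [[0, 1, 1], [-1, -1, -1], [5, 2, 3]] = [[-5, -5, 3], [-3, -3, -6]].

Y = [[-5, -5, 3], [-3, -3, -6]]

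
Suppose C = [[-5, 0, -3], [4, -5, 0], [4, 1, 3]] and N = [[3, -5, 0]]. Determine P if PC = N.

P = [[5, 2, 5]]

Right-multiplying both sides by C⁻¹ gives P = NC⁻¹.
det C = 3; the adjugate gives C⁻¹ = [[-5, -1, -5], [-4, -1, -4], [8, 5/3, 25/3]].
P = NC⁻¹ = [[3, -5, 0]] · [[-5, -1, -5], [-4, -1, -4], [8, 5/3, 25/3]] = [[5, 2, 5]].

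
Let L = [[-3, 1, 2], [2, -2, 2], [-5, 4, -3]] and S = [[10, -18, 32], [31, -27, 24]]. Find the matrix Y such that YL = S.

Right-multiplying both sides by L⁻¹ gives Y = SL⁻¹.
L has determinant -2; L⁻¹ = [[1, -11/2, -3], [2, -19/2, -5], [1, -7/2, -2]].
Y = SL⁻¹ = [[10, -18, 32], [31, -27, 24]] · [[1, -11/2, -3], [2, -19/2, -5], [1, -7/2, -2]] = [[6, 4, -4], [1, 2, -6]].

Y = [[6, 4, -4], [1, 2, -6]]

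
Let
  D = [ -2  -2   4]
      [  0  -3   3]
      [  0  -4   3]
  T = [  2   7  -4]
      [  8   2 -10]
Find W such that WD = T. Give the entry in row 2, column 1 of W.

-4

Since D sits to the right of W, W = TD⁻¹.
det D = -6; the adjugate gives D⁻¹ = [[-1/2, 5/3, -1], [0, 1, -1], [0, 4/3, -1]].
W = TD⁻¹ = [[2, 7, -4], [8, 2, -10]] · [[-1/2, 5/3, -1], [0, 1, -1], [0, 4/3, -1]] = [[-1, 5, -5], [-4, 2, 0]].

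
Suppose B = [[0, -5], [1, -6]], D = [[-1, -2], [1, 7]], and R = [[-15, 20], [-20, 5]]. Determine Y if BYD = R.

Isolating Y: multiply by B⁻¹ from the left and D⁻¹ from the right, so Y = B⁻¹RD⁻¹.
det B = 5, so B⁻¹ = [[-6/5, 1], [-1/5, 0]].
D has determinant -5; D⁻¹ = [[-7/5, -2/5], [1/5, 1/5]].
B⁻¹R = [[-2, -19], [3, -4]].
Y = (B⁻¹R)D⁻¹ = [[-1, -3], [-5, -2]].

Y = [[-1, -3], [-5, -2]]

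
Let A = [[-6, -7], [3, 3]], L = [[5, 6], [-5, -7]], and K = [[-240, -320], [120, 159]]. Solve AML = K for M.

M = [[5, -3], [-2, -2]]

Isolating M: multiply by A⁻¹ from the left and L⁻¹ from the right, so M = A⁻¹KL⁻¹.
A has determinant 3; A⁻¹ = [[1, 7/3], [-1, -2]].
det L = -5, so L⁻¹ = [[7/5, 6/5], [-1, -1]].
A⁻¹K = [[40, 51], [0, 2]].
M = (A⁻¹K)L⁻¹ = [[5, -3], [-2, -2]].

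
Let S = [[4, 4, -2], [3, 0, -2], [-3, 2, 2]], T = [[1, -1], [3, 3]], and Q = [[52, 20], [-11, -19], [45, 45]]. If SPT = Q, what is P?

Left-multiply by S⁻¹ and right-multiply by T⁻¹: P = S⁻¹QT⁻¹.
det S = 4, so S⁻¹ = [[1, -3, -2], [0, 1/2, 1/2], [3/2, -5, -3]].
det T = 6, so T⁻¹ = [[1/2, 1/6], [-1/2, 1/6]].
S⁻¹Q = [[-5, -13], [17, 13], [-2, -10]].
P = (S⁻¹Q)T⁻¹ = [[4, -3], [2, 5], [4, -2]].

P = [[4, -3], [2, 5], [4, -2]]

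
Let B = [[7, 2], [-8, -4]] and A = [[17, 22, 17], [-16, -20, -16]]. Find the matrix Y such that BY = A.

B is on the left of Y, so left-multiply by B⁻¹: Y = B⁻¹A.
B has determinant -12; B⁻¹ = [[1/3, 1/6], [-2/3, -7/12]].
Y = B⁻¹A = [[1/3, 1/6], [-2/3, -7/12]] · [[17, 22, 17], [-16, -20, -16]] = [[3, 4, 3], [-2, -3, -2]].

Y = [[3, 4, 3], [-2, -3, -2]]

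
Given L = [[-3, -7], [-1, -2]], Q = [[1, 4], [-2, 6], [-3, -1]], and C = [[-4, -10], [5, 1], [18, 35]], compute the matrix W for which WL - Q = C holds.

W = [[0, 3], [-1, 0], [-4, -3]]

WL = C + Q = [[-3, -6], [3, 7], [15, 34]].
Since L sits to the right of W, W = (C + Q)L⁻¹.
L has determinant -1; L⁻¹ = [[2, -7], [-1, 3]].
W = (C + Q)L⁻¹ = [[0, 3], [-1, 0], [-4, -3]].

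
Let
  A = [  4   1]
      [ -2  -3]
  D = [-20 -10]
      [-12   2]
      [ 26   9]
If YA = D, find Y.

Since A sits to the right of Y, Y = DA⁻¹.
A has determinant -10; A⁻¹ = [[3/10, 1/10], [-1/5, -2/5]].
Y = DA⁻¹ = [[-20, -10], [-12, 2], [26, 9]] · [[3/10, 1/10], [-1/5, -2/5]] = [[-4, 2], [-4, -2], [6, -1]].

Y = [[-4, 2], [-4, -2], [6, -1]]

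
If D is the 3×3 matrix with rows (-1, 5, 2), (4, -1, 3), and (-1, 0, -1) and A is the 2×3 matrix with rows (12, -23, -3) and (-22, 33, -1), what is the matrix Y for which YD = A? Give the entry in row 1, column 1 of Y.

Right-multiplying both sides by D⁻¹ gives Y = AD⁻¹.
det D = 2, so D⁻¹ = [[1/2, 5/2, 17/2], [1/2, 3/2, 11/2], [-1/2, -5/2, -19/2]].
Y = AD⁻¹ = [[12, -23, -3], [-22, 33, -1]] · [[1/2, 5/2, 17/2], [1/2, 3/2, 11/2], [-1/2, -5/2, -19/2]] = [[-4, 3, 4], [6, -3, 4]].

-4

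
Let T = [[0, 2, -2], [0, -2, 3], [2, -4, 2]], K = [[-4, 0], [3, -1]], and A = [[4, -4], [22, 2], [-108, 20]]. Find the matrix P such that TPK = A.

P = [[3, -4], [-4, 4], [-5, 2]]

Left-multiply by T⁻¹ and right-multiply by K⁻¹: P = T⁻¹AK⁻¹.
det T = 4, so T⁻¹ = [[2, 1, 1/2], [3/2, 1, 0], [1, 1, 0]].
det K = 4; the adjugate gives K⁻¹ = [[-1/4, 0], [-3/4, -1]].
T⁻¹A = [[-24, 4], [28, -4], [26, -2]].
P = (T⁻¹A)K⁻¹ = [[3, -4], [-4, 4], [-5, 2]].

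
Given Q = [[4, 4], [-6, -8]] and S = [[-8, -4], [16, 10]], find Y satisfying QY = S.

Q is on the left of Y, so left-multiply by Q⁻¹: Y = Q⁻¹S.
Q has determinant -8; Q⁻¹ = [[1, 1/2], [-3/4, -1/2]].
Y = Q⁻¹S = [[1, 1/2], [-3/4, -1/2]] · [[-8, -4], [16, 10]] = [[0, 1], [-2, -2]].

Y = [[0, 1], [-2, -2]]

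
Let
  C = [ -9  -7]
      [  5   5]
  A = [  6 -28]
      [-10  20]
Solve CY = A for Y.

Y = [[4, 0], [-6, 4]]

Left-multiplying both sides by C⁻¹ gives Y = C⁻¹A.
det C = -10; the adjugate gives C⁻¹ = [[-1/2, -7/10], [1/2, 9/10]].
Y = C⁻¹A = [[-1/2, -7/10], [1/2, 9/10]] · [[6, -28], [-10, 20]] = [[4, 0], [-6, 4]].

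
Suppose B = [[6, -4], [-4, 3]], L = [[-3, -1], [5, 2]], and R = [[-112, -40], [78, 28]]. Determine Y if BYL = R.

Isolating Y: multiply by B⁻¹ from the left and L⁻¹ from the right, so Y = B⁻¹RL⁻¹.
det B = 2, so B⁻¹ = [[3/2, 2], [2, 3]].
det L = -1; the adjugate gives L⁻¹ = [[-2, -1], [5, 3]].
B⁻¹R = [[-12, -4], [10, 4]].
Y = (B⁻¹R)L⁻¹ = [[4, 0], [0, 2]].

Y = [[4, 0], [0, 2]]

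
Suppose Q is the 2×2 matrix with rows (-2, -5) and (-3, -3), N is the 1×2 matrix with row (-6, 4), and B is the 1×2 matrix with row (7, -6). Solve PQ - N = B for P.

P = [[1, -1]]

PQ = B + N = [[1, -2]].
Since Q sits to the right of P, P = (B + N)Q⁻¹.
Q has determinant -9; Q⁻¹ = [[1/3, -5/9], [-1/3, 2/9]].
P = (B + N)Q⁻¹ = [[1, -1]].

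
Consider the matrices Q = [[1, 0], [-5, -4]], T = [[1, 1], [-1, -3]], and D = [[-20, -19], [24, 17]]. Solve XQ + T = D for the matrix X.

XQ = D − T = [[-21, -20], [25, 20]].
Right-multiplying both sides by Q⁻¹ gives X = (D − T)Q⁻¹.
det Q = -4; the adjugate gives Q⁻¹ = [[1, 0], [-5/4, -1/4]].
X = (D − T)Q⁻¹ = [[4, 5], [0, -5]].

X = [[4, 5], [0, -5]]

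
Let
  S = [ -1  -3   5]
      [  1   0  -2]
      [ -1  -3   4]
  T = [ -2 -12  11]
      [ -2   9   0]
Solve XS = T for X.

Right-multiplying both sides by S⁻¹ gives X = TS⁻¹.
det S = -3; the adjugate gives S⁻¹ = [[2, 1, -2], [2/3, -1/3, -1], [1, 0, -1]].
X = TS⁻¹ = [[-2, -12, 11], [-2, 9, 0]] · [[2, 1, -2], [2/3, -1/3, -1], [1, 0, -1]] = [[-1, 2, 5], [2, -5, -5]].

X = [[-1, 2, 5], [2, -5, -5]]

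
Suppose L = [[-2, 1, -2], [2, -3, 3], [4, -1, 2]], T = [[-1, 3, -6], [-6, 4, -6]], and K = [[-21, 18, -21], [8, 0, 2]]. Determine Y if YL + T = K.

YL = K − T = [[-20, 15, -15], [14, -4, 8]].
Since L sits to the right of Y, Y = (K − T)L⁻¹.
det L = -6, so L⁻¹ = [[1/2, 0, 1/2], [-4/3, -2/3, -1/3], [-5/3, -1/3, -2/3]].
Y = (K − T)L⁻¹ = [[-5, -5, -5], [-1, 0, 3]].

Y = [[-5, -5, -5], [-1, 0, 3]]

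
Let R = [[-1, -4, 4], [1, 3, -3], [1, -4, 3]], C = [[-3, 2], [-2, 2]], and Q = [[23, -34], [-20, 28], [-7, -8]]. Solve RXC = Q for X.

X = [[1, 4], [-5, 5], [-2, -1]]

X = R⁻¹QC⁻¹ (apply R⁻¹ on the left and C⁻¹ on the right).
det R = -1; the adjugate gives R⁻¹ = [[3, 4, 0], [6, 7, -1], [7, 8, -1]].
det C = -2; the adjugate gives C⁻¹ = [[-1, 1], [-1, 3/2]].
R⁻¹Q = [[-11, 10], [5, 0], [8, -6]].
X = (R⁻¹Q)C⁻¹ = [[1, 4], [-5, 5], [-2, -1]].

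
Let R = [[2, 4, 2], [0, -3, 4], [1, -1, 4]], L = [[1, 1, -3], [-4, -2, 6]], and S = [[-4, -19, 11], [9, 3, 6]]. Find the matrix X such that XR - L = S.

XR = S + L = [[-3, -18, 8], [5, 1, 12]].
Right-multiplying both sides by R⁻¹ gives X = (S + L)R⁻¹.
R has determinant 6; R⁻¹ = [[-4/3, -3, 11/3], [2/3, 1, -4/3], [1/2, 1, -1]].
X = (S + L)R⁻¹ = [[-4, -1, 5], [0, -2, 5]].

X = [[-4, -1, 5], [0, -2, 5]]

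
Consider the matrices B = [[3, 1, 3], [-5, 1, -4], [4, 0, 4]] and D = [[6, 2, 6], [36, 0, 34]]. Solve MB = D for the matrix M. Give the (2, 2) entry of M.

-2

Right-multiplying both sides by B⁻¹ gives M = DB⁻¹.
B has determinant 4; B⁻¹ = [[1, -1, -7/4], [1, 0, -3/4], [-1, 1, 2]].
M = DB⁻¹ = [[6, 2, 6], [36, 0, 34]] · [[1, -1, -7/4], [1, 0, -3/4], [-1, 1, 2]] = [[2, 0, 0], [2, -2, 5]].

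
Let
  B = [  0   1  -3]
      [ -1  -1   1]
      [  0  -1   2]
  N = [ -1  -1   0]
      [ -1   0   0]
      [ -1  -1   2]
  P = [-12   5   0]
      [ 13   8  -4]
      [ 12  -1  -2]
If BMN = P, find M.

Left-multiply by B⁻¹ and right-multiply by N⁻¹: M = B⁻¹PN⁻¹.
B has determinant -1; B⁻¹ = [[1, -1, 2], [-2, 0, -3], [-1, 0, -1]].
det N = -2, so N⁻¹ = [[0, -1, 0], [-1, 1, 0], [-1/2, 0, 1/2]].
B⁻¹P = [[-1, -5, 0], [-12, -7, 6], [0, -4, 2]].
M = (B⁻¹P)N⁻¹ = [[5, -4, 0], [4, 5, 3], [3, -4, 1]].

M = [[5, -4, 0], [4, 5, 3], [3, -4, 1]]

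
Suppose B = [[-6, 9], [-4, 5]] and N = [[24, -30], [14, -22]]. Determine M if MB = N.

B is on the right of M, so right-multiply by B⁻¹: M = NB⁻¹.
det B = 6; the adjugate gives B⁻¹ = [[5/6, -3/2], [2/3, -1]].
M = NB⁻¹ = [[24, -30], [14, -22]] · [[5/6, -3/2], [2/3, -1]] = [[0, -6], [-3, 1]].

M = [[0, -6], [-3, 1]]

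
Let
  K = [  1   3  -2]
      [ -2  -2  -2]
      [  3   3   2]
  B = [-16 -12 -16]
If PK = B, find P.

K is on the right of P, so right-multiply by K⁻¹: P = BK⁻¹.
det K = -4, so K⁻¹ = [[-1/2, 3, 5/2], [1/2, -2, -3/2], [0, -3/2, -1]].
P = BK⁻¹ = [[-16, -12, -16]] · [[-1/2, 3, 5/2], [1/2, -2, -3/2], [0, -3/2, -1]] = [[2, 0, -6]].

P = [[2, 0, -6]]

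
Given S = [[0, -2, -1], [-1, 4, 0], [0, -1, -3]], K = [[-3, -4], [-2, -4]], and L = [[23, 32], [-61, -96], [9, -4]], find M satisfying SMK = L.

M = [[-5, 1], [2, 3], [3, -5]]

M = S⁻¹LK⁻¹ (apply S⁻¹ on the left and K⁻¹ on the right).
S has determinant 5; S⁻¹ = [[-12/5, -1, 4/5], [-3/5, 0, 1/5], [1/5, 0, -2/5]].
K has determinant 4; K⁻¹ = [[-1, 1], [1/2, -3/4]].
S⁻¹L = [[13, 16], [-12, -20], [1, 8]].
M = (S⁻¹L)K⁻¹ = [[-5, 1], [2, 3], [3, -5]].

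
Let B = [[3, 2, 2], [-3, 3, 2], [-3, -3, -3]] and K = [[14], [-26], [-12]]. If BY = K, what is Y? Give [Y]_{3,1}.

Left-multiplying both sides by B⁻¹ gives Y = B⁻¹K.
det B = -3, so B⁻¹ = [[1, 0, 2/3], [5, 1, 4], [-6, -1, -5]].
Y = B⁻¹K = [[1, 0, 2/3], [5, 1, 4], [-6, -1, -5]] · [[14], [-26], [-12]] = [[6], [-4], [2]].

2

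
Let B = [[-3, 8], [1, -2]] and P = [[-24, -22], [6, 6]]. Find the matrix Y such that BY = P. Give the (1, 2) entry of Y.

Left-multiplying both sides by B⁻¹ gives Y = B⁻¹P.
det B = -2; the adjugate gives B⁻¹ = [[1, 4], [1/2, 3/2]].
Y = B⁻¹P = [[1, 4], [1/2, 3/2]] · [[-24, -22], [6, 6]] = [[0, 2], [-3, -2]].

2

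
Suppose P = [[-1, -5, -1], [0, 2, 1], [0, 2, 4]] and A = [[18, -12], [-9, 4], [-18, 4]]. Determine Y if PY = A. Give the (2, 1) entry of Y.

Since P multiplies Y on the left, Y = P⁻¹A.
P has determinant -6; P⁻¹ = [[-1, -3, 1/2], [0, 2/3, -1/6], [0, -1/3, 1/3]].
Y = P⁻¹A = [[-1, -3, 1/2], [0, 2/3, -1/6], [0, -1/3, 1/3]] · [[18, -12], [-9, 4], [-18, 4]] = [[0, 2], [-3, 2], [-3, 0]].

-3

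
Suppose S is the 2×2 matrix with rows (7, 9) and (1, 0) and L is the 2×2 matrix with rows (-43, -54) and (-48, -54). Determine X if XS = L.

X = [[-6, -1], [-6, -6]]

Since S sits to the right of X, X = LS⁻¹.
det S = -9; the adjugate gives S⁻¹ = [[0, 1], [1/9, -7/9]].
X = LS⁻¹ = [[-43, -54], [-48, -54]] · [[0, 1], [1/9, -7/9]] = [[-6, -1], [-6, -6]].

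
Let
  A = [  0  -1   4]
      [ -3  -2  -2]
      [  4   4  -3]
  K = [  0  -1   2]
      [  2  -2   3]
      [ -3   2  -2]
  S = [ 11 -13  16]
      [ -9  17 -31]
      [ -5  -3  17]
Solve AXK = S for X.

X = [[-1, 1, 5], [1, 4, -3], [3, -1, -3]]

Left-multiply by A⁻¹ and right-multiply by K⁻¹: X = A⁻¹SK⁻¹.
det A = 1, so A⁻¹ = [[14, 13, 10], [-17, -16, -12], [-4, -4, -3]].
det K = 1; the adjugate gives K⁻¹ = [[-2, 2, 1], [-5, 6, 4], [-2, 3, 2]].
A⁻¹S = [[-13, 9, -9], [17, -15, 20], [7, -7, 9]].
X = (A⁻¹S)K⁻¹ = [[-1, 1, 5], [1, 4, -3], [3, -1, -3]].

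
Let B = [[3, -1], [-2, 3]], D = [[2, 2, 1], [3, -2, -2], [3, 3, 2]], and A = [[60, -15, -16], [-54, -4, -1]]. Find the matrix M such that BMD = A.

M = B⁻¹AD⁻¹ (apply B⁻¹ on the left and D⁻¹ on the right).
B has determinant 7; B⁻¹ = [[3/7, 1/7], [2/7, 3/7]].
D has determinant -5; D⁻¹ = [[-2/5, 1/5, 2/5], [12/5, -1/5, -7/5], [-3, 0, 2]].
B⁻¹A = [[18, -7, -7], [-6, -6, -5]].
M = (B⁻¹A)D⁻¹ = [[-3, 5, 3], [3, 0, -4]].

M = [[-3, 5, 3], [3, 0, -4]]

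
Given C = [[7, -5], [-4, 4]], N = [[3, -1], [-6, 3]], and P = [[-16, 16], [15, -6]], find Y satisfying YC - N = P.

Y = [[1, 5], [3, 3]]

YC = P + N = [[-13, 15], [9, -3]].
Since C sits to the right of Y, Y = (P + N)C⁻¹.
det C = 8; the adjugate gives C⁻¹ = [[1/2, 5/8], [1/2, 7/8]].
Y = (P + N)C⁻¹ = [[1, 5], [3, 3]].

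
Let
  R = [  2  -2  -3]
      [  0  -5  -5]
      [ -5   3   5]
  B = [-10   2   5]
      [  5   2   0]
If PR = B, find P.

P = [[5, 0, 4], [0, -1, -1]]

Since R sits to the right of P, P = BR⁻¹.
det R = 5; the adjugate gives R⁻¹ = [[-2, 1/5, -1], [5, -1, 2], [-5, 4/5, -2]].
P = BR⁻¹ = [[-10, 2, 5], [5, 2, 0]] · [[-2, 1/5, -1], [5, -1, 2], [-5, 4/5, -2]] = [[5, 0, 4], [0, -1, -1]].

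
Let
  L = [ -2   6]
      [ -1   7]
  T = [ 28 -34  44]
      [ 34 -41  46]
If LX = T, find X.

X = [[1, -1, -4], [5, -6, 6]]

Since L multiplies X on the left, X = L⁻¹T.
det L = -8; the adjugate gives L⁻¹ = [[-7/8, 3/4], [-1/8, 1/4]].
X = L⁻¹T = [[-7/8, 3/4], [-1/8, 1/4]] · [[28, -34, 44], [34, -41, 46]] = [[1, -1, -4], [5, -6, 6]].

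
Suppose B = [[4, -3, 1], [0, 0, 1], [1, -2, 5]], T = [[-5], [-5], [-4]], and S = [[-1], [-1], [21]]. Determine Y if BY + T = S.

BY = S − T = [[4], [4], [25]].
Left-multiplying both sides by B⁻¹ gives Y = B⁻¹(S − T).
B has determinant 5; B⁻¹ = [[2/5, 13/5, -3/5], [1/5, 19/5, -4/5], [0, 1, 0]].
Y = B⁻¹(S − T) = [[-3], [-4], [4]].

Y = [[-3], [-4], [4]]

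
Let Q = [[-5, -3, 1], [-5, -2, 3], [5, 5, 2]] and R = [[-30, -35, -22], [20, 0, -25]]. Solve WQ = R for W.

W = [[5, -5, -6], [-1, -6, -3]]

Right-multiplying both sides by Q⁻¹ gives W = RQ⁻¹.
det Q = 5, so Q⁻¹ = [[-19/5, 11/5, -7/5], [5, -3, 2], [-3, 2, -1]].
W = RQ⁻¹ = [[-30, -35, -22], [20, 0, -25]] · [[-19/5, 11/5, -7/5], [5, -3, 2], [-3, 2, -1]] = [[5, -5, -6], [-1, -6, -3]].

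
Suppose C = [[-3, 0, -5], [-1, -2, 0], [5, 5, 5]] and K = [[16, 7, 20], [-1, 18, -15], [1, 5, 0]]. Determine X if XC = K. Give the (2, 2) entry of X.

-4

Right-multiplying both sides by C⁻¹ gives X = KC⁻¹.
det C = 5, so C⁻¹ = [[-2, -5, -2], [1, 2, 1], [1, 3, 6/5]].
X = KC⁻¹ = [[16, 7, 20], [-1, 18, -15], [1, 5, 0]] · [[-2, -5, -2], [1, 2, 1], [1, 3, 6/5]] = [[-5, -6, -1], [5, -4, 2], [3, 5, 3]].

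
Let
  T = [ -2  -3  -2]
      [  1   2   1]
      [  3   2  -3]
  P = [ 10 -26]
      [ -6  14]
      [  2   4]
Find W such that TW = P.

W = [[0, 5], [-2, 2], [-2, 5]]

Since T multiplies W on the left, W = T⁻¹P.
det T = 6; the adjugate gives T⁻¹ = [[-4/3, -13/6, 1/6], [1, 2, 0], [-2/3, -5/6, -1/6]].
W = T⁻¹P = [[-4/3, -13/6, 1/6], [1, 2, 0], [-2/3, -5/6, -1/6]] · [[10, -26], [-6, 14], [2, 4]] = [[0, 5], [-2, 2], [-2, 5]].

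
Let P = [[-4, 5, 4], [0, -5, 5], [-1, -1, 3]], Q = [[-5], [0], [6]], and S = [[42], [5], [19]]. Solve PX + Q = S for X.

PX = S − Q = [[47], [5], [13]].
P is on the left of X, so left-multiply by P⁻¹: X = P⁻¹(S − Q).
det P = -5; the adjugate gives P⁻¹ = [[2, 19/5, -9], [1, 8/5, -4], [1, 9/5, -4]].
X = P⁻¹(S − Q) = [[-4], [3], [4]].

X = [[-4], [3], [4]]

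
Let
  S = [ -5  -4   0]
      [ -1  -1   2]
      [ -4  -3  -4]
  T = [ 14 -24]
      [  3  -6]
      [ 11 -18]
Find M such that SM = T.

M = [[-2, 0], [-1, 6], [0, 0]]

S is on the left of M, so left-multiply by S⁻¹: M = S⁻¹T.
det S = -2, so S⁻¹ = [[-5, 8, 4], [6, -10, -5], [1/2, -1/2, -1/2]].
M = S⁻¹T = [[-5, 8, 4], [6, -10, -5], [1/2, -1/2, -1/2]] · [[14, -24], [3, -6], [11, -18]] = [[-2, 0], [-1, 6], [0, 0]].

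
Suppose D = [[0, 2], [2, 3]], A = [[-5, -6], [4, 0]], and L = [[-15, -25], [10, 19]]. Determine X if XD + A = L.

X = [[-2, -5], [5, 3]]

XD = L − A = [[-10, -19], [6, 19]].
Right-multiplying both sides by D⁻¹ gives X = (L − A)D⁻¹.
det D = -4; the adjugate gives D⁻¹ = [[-3/4, 1/2], [1/2, 0]].
X = (L − A)D⁻¹ = [[-2, -5], [5, 3]].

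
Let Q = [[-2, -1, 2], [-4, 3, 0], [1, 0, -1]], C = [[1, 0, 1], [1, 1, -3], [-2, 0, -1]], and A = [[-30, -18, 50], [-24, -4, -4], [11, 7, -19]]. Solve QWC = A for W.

W = Q⁻¹AC⁻¹ (apply Q⁻¹ on the left and C⁻¹ on the right).
Q has determinant 4; Q⁻¹ = [[-3/4, -1/4, -3/2], [-1, 0, -2], [-3/4, -1/4, -5/2]].
det C = 1; the adjugate gives C⁻¹ = [[-1, 0, -1], [7, 1, 4], [2, 0, 1]].
Q⁻¹A = [[12, 4, -8], [8, 4, -12], [1, -3, 11]].
W = (Q⁻¹A)C⁻¹ = [[0, 4, -4], [-4, 4, -4], [0, -3, -2]].

W = [[0, 4, -4], [-4, 4, -4], [0, -3, -2]]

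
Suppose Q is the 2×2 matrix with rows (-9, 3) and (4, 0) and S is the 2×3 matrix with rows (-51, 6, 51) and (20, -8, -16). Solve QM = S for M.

M = [[5, -2, -4], [-2, -4, 5]]

Q is on the left of M, so left-multiply by Q⁻¹: M = Q⁻¹S.
Q has determinant -12; Q⁻¹ = [[0, 1/4], [1/3, 3/4]].
M = Q⁻¹S = [[0, 1/4], [1/3, 3/4]] · [[-51, 6, 51], [20, -8, -16]] = [[5, -2, -4], [-2, -4, 5]].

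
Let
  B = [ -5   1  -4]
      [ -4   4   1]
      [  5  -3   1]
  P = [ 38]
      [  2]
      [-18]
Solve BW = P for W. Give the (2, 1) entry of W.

B is on the left of W, so left-multiply by B⁻¹: W = B⁻¹P.
det B = 6, so B⁻¹ = [[7/6, 11/6, 17/6], [3/2, 5/2, 7/2], [-4/3, -5/3, -8/3]].
W = B⁻¹P = [[7/6, 11/6, 17/6], [3/2, 5/2, 7/2], [-4/3, -5/3, -8/3]] · [[38], [2], [-18]] = [[-3], [-1], [-6]].

-1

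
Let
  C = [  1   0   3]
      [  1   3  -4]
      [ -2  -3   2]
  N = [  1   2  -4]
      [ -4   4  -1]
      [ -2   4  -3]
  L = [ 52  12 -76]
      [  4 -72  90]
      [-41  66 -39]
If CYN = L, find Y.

Y = [[3, 1, -4], [3, -3, -2], [5, -4, 3]]

Y = C⁻¹LN⁻¹ (apply C⁻¹ on the left and N⁻¹ on the right).
C has determinant 3; C⁻¹ = [[-2, -3, -3], [2, 8/3, 7/3], [1, 1, 1]].
det N = 4, so N⁻¹ = [[-2, -5/2, 7/2], [-5/2, -11/4, 17/4], [-2, -2, 3]].
C⁻¹L = [[7, -6, -1], [19, -14, -3], [15, 6, -25]].
Y = (C⁻¹L)N⁻¹ = [[3, 1, -4], [3, -3, -2], [5, -4, 3]].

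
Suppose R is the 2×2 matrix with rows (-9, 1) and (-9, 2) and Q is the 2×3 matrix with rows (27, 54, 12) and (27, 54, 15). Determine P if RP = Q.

Left-multiplying both sides by R⁻¹ gives P = R⁻¹Q.
det R = -9, so R⁻¹ = [[-2/9, 1/9], [-1, 1]].
P = R⁻¹Q = [[-2/9, 1/9], [-1, 1]] · [[27, 54, 12], [27, 54, 15]] = [[-3, -6, -1], [0, 0, 3]].

P = [[-3, -6, -1], [0, 0, 3]]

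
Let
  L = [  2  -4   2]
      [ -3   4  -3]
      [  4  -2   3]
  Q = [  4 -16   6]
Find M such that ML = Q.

Right-multiplying both sides by L⁻¹ gives M = QL⁻¹.
det L = 4, so L⁻¹ = [[3/2, 2, 1], [-3/4, -1/2, 0], [-5/2, -3, -1]].
M = QL⁻¹ = [[4, -16, 6]] · [[3/2, 2, 1], [-3/4, -1/2, 0], [-5/2, -3, -1]] = [[3, -2, -2]].

M = [[3, -2, -2]]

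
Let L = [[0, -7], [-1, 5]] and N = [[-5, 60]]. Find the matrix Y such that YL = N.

Y = [[-5, 5]]

Since L sits to the right of Y, Y = NL⁻¹.
det L = -7, so L⁻¹ = [[-5/7, -1], [-1/7, 0]].
Y = NL⁻¹ = [[-5, 60]] · [[-5/7, -1], [-1/7, 0]] = [[-5, 5]].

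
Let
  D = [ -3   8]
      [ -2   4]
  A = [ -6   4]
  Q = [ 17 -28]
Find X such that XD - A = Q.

XD = Q + A = [[11, -24]].
Right-multiplying both sides by D⁻¹ gives X = (Q + A)D⁻¹.
det D = 4, so D⁻¹ = [[1, -2], [1/2, -3/4]].
X = (Q + A)D⁻¹ = [[-1, -4]].

X = [[-1, -4]]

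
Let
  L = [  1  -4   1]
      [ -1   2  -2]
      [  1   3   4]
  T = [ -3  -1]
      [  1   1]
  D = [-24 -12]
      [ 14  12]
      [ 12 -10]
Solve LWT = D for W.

Left-multiply by L⁻¹ and right-multiply by T⁻¹: W = L⁻¹DT⁻¹.
L has determinant 1; L⁻¹ = [[14, 19, 6], [2, 3, 1], [-5, -7, -2]].
T has determinant -2; T⁻¹ = [[-1/2, -1/2], [1/2, 3/2]].
L⁻¹D = [[2, 0], [6, 2], [-2, -4]].
W = (L⁻¹D)T⁻¹ = [[-1, -1], [-2, 0], [-1, -5]].

W = [[-1, -1], [-2, 0], [-1, -5]]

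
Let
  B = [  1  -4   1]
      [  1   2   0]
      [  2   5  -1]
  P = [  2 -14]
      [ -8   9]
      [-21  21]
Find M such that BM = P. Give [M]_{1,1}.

-6

Left-multiplying both sides by B⁻¹ gives M = B⁻¹P.
B has determinant -5; B⁻¹ = [[2/5, -1/5, 2/5], [-1/5, 3/5, -1/5], [-1/5, 13/5, -6/5]].
M = B⁻¹P = [[2/5, -1/5, 2/5], [-1/5, 3/5, -1/5], [-1/5, 13/5, -6/5]] · [[2, -14], [-8, 9], [-21, 21]] = [[-6, 1], [-1, 4], [4, 1]].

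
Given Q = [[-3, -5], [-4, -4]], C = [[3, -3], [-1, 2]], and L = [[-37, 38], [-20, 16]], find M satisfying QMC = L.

Left-multiply by Q⁻¹ and right-multiply by C⁻¹: M = Q⁻¹LC⁻¹.
det Q = -8; the adjugate gives Q⁻¹ = [[1/2, -5/8], [-1/2, 3/8]].
C has determinant 3; C⁻¹ = [[2/3, 1], [1/3, 1]].
Q⁻¹L = [[-6, 9], [11, -13]].
M = (Q⁻¹L)C⁻¹ = [[-1, 3], [3, -2]].

M = [[-1, 3], [3, -2]]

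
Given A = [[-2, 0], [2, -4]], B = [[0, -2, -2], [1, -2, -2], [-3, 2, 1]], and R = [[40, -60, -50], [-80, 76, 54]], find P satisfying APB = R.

Left-multiply by A⁻¹ and right-multiply by B⁻¹: P = A⁻¹RB⁻¹.
A has determinant 8; A⁻¹ = [[-1/2, 0], [-1/4, -1/4]].
det B = -2, so B⁻¹ = [[-1, 1, 0], [-5/2, 3, 1], [2, -3, -1]].
A⁻¹R = [[-20, 30, 25], [10, -4, -1]].
P = (A⁻¹R)B⁻¹ = [[-5, -5, 5], [-2, 1, -3]].

P = [[-5, -5, 5], [-2, 1, -3]]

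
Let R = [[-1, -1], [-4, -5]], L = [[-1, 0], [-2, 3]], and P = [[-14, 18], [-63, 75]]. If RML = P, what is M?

M = [[3, -5], [-5, -1]]

Left-multiply by R⁻¹ and right-multiply by L⁻¹: M = R⁻¹PL⁻¹.
det R = 1; the adjugate gives R⁻¹ = [[-5, 1], [4, -1]].
det L = -3, so L⁻¹ = [[-1, 0], [-2/3, 1/3]].
R⁻¹P = [[7, -15], [7, -3]].
M = (R⁻¹P)L⁻¹ = [[3, -5], [-5, -1]].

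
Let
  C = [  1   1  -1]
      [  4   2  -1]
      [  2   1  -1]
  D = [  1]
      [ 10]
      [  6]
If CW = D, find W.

Left-multiplying both sides by C⁻¹ gives W = C⁻¹D.
C has determinant 1; C⁻¹ = [[-1, 0, 1], [2, 1, -3], [0, 1, -2]].
W = C⁻¹D = [[-1, 0, 1], [2, 1, -3], [0, 1, -2]] · [[1], [10], [6]] = [[5], [-6], [-2]].

W = [[5], [-6], [-2]]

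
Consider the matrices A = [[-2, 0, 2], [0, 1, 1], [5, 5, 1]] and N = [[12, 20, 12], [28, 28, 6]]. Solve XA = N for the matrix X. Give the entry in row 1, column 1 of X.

4

Right-multiplying both sides by A⁻¹ gives X = NA⁻¹.
det A = -2; the adjugate gives A⁻¹ = [[2, -5, 1], [-5/2, 6, -1], [5/2, -5, 1]].
X = NA⁻¹ = [[12, 20, 12], [28, 28, 6]] · [[2, -5, 1], [-5/2, 6, -1], [5/2, -5, 1]] = [[4, 0, 4], [1, -2, 6]].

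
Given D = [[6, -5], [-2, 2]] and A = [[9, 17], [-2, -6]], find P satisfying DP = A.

P = [[4, 2], [3, -1]]

D is on the left of P, so left-multiply by D⁻¹: P = D⁻¹A.
D has determinant 2; D⁻¹ = [[1, 5/2], [1, 3]].
P = D⁻¹A = [[1, 5/2], [1, 3]] · [[9, 17], [-2, -6]] = [[4, 2], [3, -1]].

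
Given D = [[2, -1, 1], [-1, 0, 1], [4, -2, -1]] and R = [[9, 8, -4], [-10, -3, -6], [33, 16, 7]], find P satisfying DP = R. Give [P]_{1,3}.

1

D is on the left of P, so left-multiply by D⁻¹: P = D⁻¹R.
det D = 3; the adjugate gives D⁻¹ = [[2/3, -1, -1/3], [1, -2, -1], [2/3, 0, -1/3]].
P = D⁻¹R = [[2/3, -1, -1/3], [1, -2, -1], [2/3, 0, -1/3]] · [[9, 8, -4], [-10, -3, -6], [33, 16, 7]] = [[5, 3, 1], [-4, -2, 1], [-5, 0, -5]].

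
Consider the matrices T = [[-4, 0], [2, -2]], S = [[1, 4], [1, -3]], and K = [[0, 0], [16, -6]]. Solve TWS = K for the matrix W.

Isolating W: multiply by T⁻¹ from the left and S⁻¹ from the right, so W = T⁻¹KS⁻¹.
det T = 8; the adjugate gives T⁻¹ = [[-1/4, 0], [-1/4, -1/2]].
det S = -7; the adjugate gives S⁻¹ = [[3/7, 4/7], [1/7, -1/7]].
T⁻¹K = [[0, 0], [-8, 3]].
W = (T⁻¹K)S⁻¹ = [[0, 0], [-3, -5]].

W = [[0, 0], [-3, -5]]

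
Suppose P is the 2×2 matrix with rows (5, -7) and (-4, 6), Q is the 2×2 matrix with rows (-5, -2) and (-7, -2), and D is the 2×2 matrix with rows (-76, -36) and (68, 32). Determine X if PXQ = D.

X = [[-2, 0], [-5, 1]]

Isolating X: multiply by P⁻¹ from the left and Q⁻¹ from the right, so X = P⁻¹DQ⁻¹.
det P = 2; the adjugate gives P⁻¹ = [[3, 7/2], [2, 5/2]].
Q has determinant -4; Q⁻¹ = [[1/2, -1/2], [-7/4, 5/4]].
P⁻¹D = [[10, 4], [18, 8]].
X = (P⁻¹D)Q⁻¹ = [[-2, 0], [-5, 1]].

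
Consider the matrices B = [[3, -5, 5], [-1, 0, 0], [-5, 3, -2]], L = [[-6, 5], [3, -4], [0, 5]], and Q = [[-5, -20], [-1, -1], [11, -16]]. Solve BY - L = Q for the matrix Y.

Y = [[-2, 5], [-1, 2], [-2, -4]]

BY = Q + L = [[-11, -15], [2, -5], [11, -11]].
Since B multiplies Y on the left, Y = B⁻¹(Q + L).
B has determinant -5; B⁻¹ = [[0, -1, 0], [2/5, -19/5, 1], [3/5, -16/5, 1]].
Y = B⁻¹(Q + L) = [[-2, 5], [-1, 2], [-2, -4]].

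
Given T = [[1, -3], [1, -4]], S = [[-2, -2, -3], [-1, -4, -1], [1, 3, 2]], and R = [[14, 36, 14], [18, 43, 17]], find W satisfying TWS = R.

W = [[2, -1, 5], [2, 3, 3]]

Left-multiply by T⁻¹ and right-multiply by S⁻¹: W = T⁻¹RS⁻¹.
det T = -1, so T⁻¹ = [[4, -3], [1, -1]].
det S = 5; the adjugate gives S⁻¹ = [[-1, -1, -2], [1/5, -1/5, 1/5], [1/5, 4/5, 6/5]].
T⁻¹R = [[2, 15, 5], [-4, -7, -3]].
W = (T⁻¹R)S⁻¹ = [[2, -1, 5], [2, 3, 3]].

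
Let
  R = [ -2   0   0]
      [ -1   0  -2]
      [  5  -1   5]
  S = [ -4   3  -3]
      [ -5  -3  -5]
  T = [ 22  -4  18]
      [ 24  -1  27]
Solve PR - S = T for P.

PR = T + S = [[18, -1, 15], [19, -4, 22]].
Since R sits to the right of P, P = (T + S)R⁻¹.
det R = 4; the adjugate gives R⁻¹ = [[-1/2, 0, 0], [-5/4, -5/2, -1], [1/4, -1/2, 0]].
P = (T + S)R⁻¹ = [[-4, -5, 1], [1, -1, 4]].

P = [[-4, -5, 1], [1, -1, 4]]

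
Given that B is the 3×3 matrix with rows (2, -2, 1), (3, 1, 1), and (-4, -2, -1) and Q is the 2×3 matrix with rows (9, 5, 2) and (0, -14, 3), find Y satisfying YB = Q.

Y = [[0, -1, -3], [4, 4, 5]]

B is on the right of Y, so right-multiply by B⁻¹: Y = QB⁻¹.
B has determinant 2; B⁻¹ = [[1/2, -2, -3/2], [-1/2, 1, 1/2], [-1, 6, 4]].
Y = QB⁻¹ = [[9, 5, 2], [0, -14, 3]] · [[1/2, -2, -3/2], [-1/2, 1, 1/2], [-1, 6, 4]] = [[0, -1, -3], [4, 4, 5]].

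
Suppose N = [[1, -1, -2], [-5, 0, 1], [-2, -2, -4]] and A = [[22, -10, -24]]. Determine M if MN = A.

M = [[6, -4, 2]]

Since N sits to the right of M, M = AN⁻¹.
det N = 4; the adjugate gives N⁻¹ = [[1/2, 0, -1/4], [-11/2, -2, 9/4], [5/2, 1, -5/4]].
M = AN⁻¹ = [[22, -10, -24]] · [[1/2, 0, -1/4], [-11/2, -2, 9/4], [5/2, 1, -5/4]] = [[6, -4, 2]].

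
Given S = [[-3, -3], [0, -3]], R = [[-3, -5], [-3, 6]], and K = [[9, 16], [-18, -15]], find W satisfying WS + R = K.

W = [[-4, -3], [5, 2]]

WS = K − R = [[12, 21], [-15, -21]].
Right-multiplying both sides by S⁻¹ gives W = (K − R)S⁻¹.
S has determinant 9; S⁻¹ = [[-1/3, 1/3], [0, -1/3]].
W = (K − R)S⁻¹ = [[-4, -3], [5, 2]].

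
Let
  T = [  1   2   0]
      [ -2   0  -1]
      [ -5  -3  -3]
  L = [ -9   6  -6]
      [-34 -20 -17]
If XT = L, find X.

Since T sits to the right of X, X = LT⁻¹.
T has determinant -5; T⁻¹ = [[3/5, -6/5, 2/5], [1/5, 3/5, -1/5], [-6/5, 7/5, -4/5]].
X = LT⁻¹ = [[-9, 6, -6], [-34, -20, -17]] · [[3/5, -6/5, 2/5], [1/5, 3/5, -1/5], [-6/5, 7/5, -4/5]] = [[3, 6, 0], [-4, 5, 4]].

X = [[3, 6, 0], [-4, 5, 4]]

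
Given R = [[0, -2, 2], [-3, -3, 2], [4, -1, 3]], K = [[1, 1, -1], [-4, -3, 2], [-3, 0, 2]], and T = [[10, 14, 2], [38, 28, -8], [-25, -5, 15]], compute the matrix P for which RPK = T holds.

Left-multiply by R⁻¹ and right-multiply by K⁻¹: P = R⁻¹TK⁻¹.
R has determinant -4; R⁻¹ = [[7/4, -1, -1/2], [-17/4, 2, 3/2], [-15/4, 2, 3/2]].
K has determinant 5; K⁻¹ = [[-6/5, -2/5, -1/5], [2/5, -1/5, 2/5], [-9/5, -3/5, 1/5]].
R⁻¹T = [[-8, -1, 4], [-4, -11, -2], [1, -4, -1]].
P = (R⁻¹T)K⁻¹ = [[2, 1, 2], [4, 5, -4], [-1, 1, -2]].

P = [[2, 1, 2], [4, 5, -4], [-1, 1, -2]]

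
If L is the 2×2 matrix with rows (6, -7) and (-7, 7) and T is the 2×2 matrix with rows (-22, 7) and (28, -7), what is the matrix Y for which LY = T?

Y = [[-6, 0], [-2, -1]]

Left-multiplying both sides by L⁻¹ gives Y = L⁻¹T.
det L = -7, so L⁻¹ = [[-1, -1], [-1, -6/7]].
Y = L⁻¹T = [[-1, -1], [-1, -6/7]] · [[-22, 7], [28, -7]] = [[-6, 0], [-2, -1]].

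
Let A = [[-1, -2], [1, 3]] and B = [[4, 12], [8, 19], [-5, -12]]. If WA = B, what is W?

W = [[0, 4], [-5, 3], [3, -2]]

Since A sits to the right of W, W = BA⁻¹.
det A = -1; the adjugate gives A⁻¹ = [[-3, -2], [1, 1]].
W = BA⁻¹ = [[4, 12], [8, 19], [-5, -12]] · [[-3, -2], [1, 1]] = [[0, 4], [-5, 3], [3, -2]].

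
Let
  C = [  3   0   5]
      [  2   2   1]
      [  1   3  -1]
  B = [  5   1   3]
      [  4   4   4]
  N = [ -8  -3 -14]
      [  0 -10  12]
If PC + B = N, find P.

PC = N − B = [[-13, -4, -17], [-4, -14, 8]].
Since C sits to the right of P, P = (N − B)C⁻¹.
det C = 5; the adjugate gives C⁻¹ = [[-1, 3, -2], [3/5, -8/5, 7/5], [4/5, -9/5, 6/5]].
P = (N − B)C⁻¹ = [[-3, -2, 0], [2, -4, -2]].

P = [[-3, -2, 0], [2, -4, -2]]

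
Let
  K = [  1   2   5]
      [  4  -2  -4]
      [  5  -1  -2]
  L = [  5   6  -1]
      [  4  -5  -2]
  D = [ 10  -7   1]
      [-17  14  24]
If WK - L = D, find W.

WK = D + L = [[15, -1, 0], [-13, 9, 22]].
Since K sits to the right of W, W = (D + L)K⁻¹.
det K = 6; the adjugate gives K⁻¹ = [[0, -1/6, 1/3], [-2, -9/2, 4], [1, 11/6, -5/3]].
W = (D + L)K⁻¹ = [[2, 2, 1], [4, 2, -5]].

W = [[2, 2, 1], [4, 2, -5]]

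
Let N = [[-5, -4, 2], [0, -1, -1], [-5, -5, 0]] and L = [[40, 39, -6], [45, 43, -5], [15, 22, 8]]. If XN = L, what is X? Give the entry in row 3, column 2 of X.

-6

Right-multiplying both sides by N⁻¹ gives X = LN⁻¹.
N has determinant -5; N⁻¹ = [[1, 2, -6/5], [-1, -2, 1], [1, 1, -1]].
X = LN⁻¹ = [[40, 39, -6], [45, 43, -5], [15, 22, 8]] · [[1, 2, -6/5], [-1, -2, 1], [1, 1, -1]] = [[-5, -4, -3], [-3, -1, -6], [1, -6, -4]].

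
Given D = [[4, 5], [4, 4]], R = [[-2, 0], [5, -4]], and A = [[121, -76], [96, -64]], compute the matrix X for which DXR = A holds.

Left-multiply by D⁻¹ and right-multiply by R⁻¹: X = D⁻¹AR⁻¹.
det D = -4; the adjugate gives D⁻¹ = [[-1, 5/4], [1, -1]].
det R = 8, so R⁻¹ = [[-1/2, 0], [-5/8, -1/4]].
D⁻¹A = [[-1, -4], [25, -12]].
X = (D⁻¹A)R⁻¹ = [[3, 1], [-5, 3]].

X = [[3, 1], [-5, 3]]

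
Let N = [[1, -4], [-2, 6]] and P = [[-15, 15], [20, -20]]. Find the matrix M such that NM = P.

Left-multiplying both sides by N⁻¹ gives M = N⁻¹P.
N has determinant -2; N⁻¹ = [[-3, -2], [-1, -1/2]].
M = N⁻¹P = [[-3, -2], [-1, -1/2]] · [[-15, 15], [20, -20]] = [[5, -5], [5, -5]].

M = [[5, -5], [5, -5]]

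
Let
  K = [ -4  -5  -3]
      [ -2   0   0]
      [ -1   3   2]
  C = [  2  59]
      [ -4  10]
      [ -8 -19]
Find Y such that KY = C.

Y = [[2, -5], [-2, -6], [0, -3]]

Left-multiplying both sides by K⁻¹ gives Y = K⁻¹C.
det K = -2, so K⁻¹ = [[0, -1/2, 0], [-2, 11/2, -3], [3, -17/2, 5]].
Y = K⁻¹C = [[0, -1/2, 0], [-2, 11/2, -3], [3, -17/2, 5]] · [[2, 59], [-4, 10], [-8, -19]] = [[2, -5], [-2, -6], [0, -3]].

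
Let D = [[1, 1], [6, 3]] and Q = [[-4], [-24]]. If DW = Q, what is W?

D is on the left of W, so left-multiply by D⁻¹: W = D⁻¹Q.
det D = -3, so D⁻¹ = [[-1, 1/3], [2, -1/3]].
W = D⁻¹Q = [[-1, 1/3], [2, -1/3]] · [[-4], [-24]] = [[-4], [0]].

W = [[-4], [0]]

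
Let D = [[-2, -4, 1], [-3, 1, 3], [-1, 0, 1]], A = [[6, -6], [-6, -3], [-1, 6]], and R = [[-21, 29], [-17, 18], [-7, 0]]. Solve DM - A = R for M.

M = [[3, -5], [1, -3], [-5, 1]]

DM = R + A = [[-15, 23], [-23, 15], [-8, 6]].
Left-multiplying both sides by D⁻¹ gives M = D⁻¹(R + A).
det D = -1, so D⁻¹ = [[-1, -4, 13], [0, 1, -3], [-1, -4, 14]].
M = D⁻¹(R + A) = [[3, -5], [1, -3], [-5, 1]].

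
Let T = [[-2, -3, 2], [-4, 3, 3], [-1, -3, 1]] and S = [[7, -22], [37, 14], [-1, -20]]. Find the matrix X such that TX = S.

Left-multiplying both sides by T⁻¹ gives X = T⁻¹S.
T has determinant 3; T⁻¹ = [[4, -1, -5], [1/3, 0, -2/3], [5, -1, -6]].
X = T⁻¹S = [[4, -1, -5], [1/3, 0, -2/3], [5, -1, -6]] · [[7, -22], [37, 14], [-1, -20]] = [[-4, -2], [3, 6], [4, -4]].

X = [[-4, -2], [3, 6], [4, -4]]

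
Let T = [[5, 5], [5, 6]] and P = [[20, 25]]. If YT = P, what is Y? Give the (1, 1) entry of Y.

Since T sits to the right of Y, Y = PT⁻¹.
det T = 5, so T⁻¹ = [[6/5, -1], [-1, 1]].
Y = PT⁻¹ = [[20, 25]] · [[6/5, -1], [-1, 1]] = [[-1, 5]].

-1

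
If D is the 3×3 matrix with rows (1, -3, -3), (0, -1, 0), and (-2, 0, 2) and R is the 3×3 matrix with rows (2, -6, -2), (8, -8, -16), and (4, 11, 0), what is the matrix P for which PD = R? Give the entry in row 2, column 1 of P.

Right-multiplying both sides by D⁻¹ gives P = RD⁻¹.
D has determinant 4; D⁻¹ = [[-1/2, 3/2, -3/4], [0, -1, 0], [-1/2, 3/2, -1/4]].
P = RD⁻¹ = [[2, -6, -2], [8, -8, -16], [4, 11, 0]] · [[-1/2, 3/2, -3/4], [0, -1, 0], [-1/2, 3/2, -1/4]] = [[0, 6, -1], [4, -4, -2], [-2, -5, -3]].

4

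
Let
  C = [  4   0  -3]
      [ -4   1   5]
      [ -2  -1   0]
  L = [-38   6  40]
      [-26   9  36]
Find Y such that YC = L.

Y = [[-5, 5, -1], [-2, 6, -3]]

Since C sits to the right of Y, Y = LC⁻¹.
det C = 2; the adjugate gives C⁻¹ = [[5/2, 3/2, 3/2], [-5, -3, -4], [3, 2, 2]].
Y = LC⁻¹ = [[-38, 6, 40], [-26, 9, 36]] · [[5/2, 3/2, 3/2], [-5, -3, -4], [3, 2, 2]] = [[-5, 5, -1], [-2, 6, -3]].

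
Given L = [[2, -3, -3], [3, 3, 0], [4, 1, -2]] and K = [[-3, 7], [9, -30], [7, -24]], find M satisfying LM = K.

M = [[0, -4], [3, -6], [-2, 1]]

Left-multiplying both sides by L⁻¹ gives M = L⁻¹K.
det L = -3; the adjugate gives L⁻¹ = [[2, 3, -3], [-2, -8/3, 3], [3, 14/3, -5]].
M = L⁻¹K = [[2, 3, -3], [-2, -8/3, 3], [3, 14/3, -5]] · [[-3, 7], [9, -30], [7, -24]] = [[0, -4], [3, -6], [-2, 1]].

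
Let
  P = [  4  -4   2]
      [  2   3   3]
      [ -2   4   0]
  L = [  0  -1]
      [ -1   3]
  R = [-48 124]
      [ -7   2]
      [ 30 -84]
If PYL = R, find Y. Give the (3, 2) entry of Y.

Y = P⁻¹RL⁻¹ (apply P⁻¹ on the left and L⁻¹ on the right).
det P = 4; the adjugate gives P⁻¹ = [[-3, 2, -9/2], [-3/2, 1, -2], [7/2, -2, 5]].
det L = -1; the adjugate gives L⁻¹ = [[-3, -1], [-1, 0]].
P⁻¹R = [[-5, 10], [5, -16], [-4, 10]].
Y = (P⁻¹R)L⁻¹ = [[5, 5], [1, -5], [2, 4]].

4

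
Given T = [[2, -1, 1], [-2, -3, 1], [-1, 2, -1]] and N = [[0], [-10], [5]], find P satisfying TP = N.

Left-multiplying both sides by T⁻¹ gives P = T⁻¹N.
T has determinant -2; T⁻¹ = [[-1/2, -1/2, -1], [3/2, 1/2, 2], [7/2, 3/2, 4]].
P = T⁻¹N = [[-1/2, -1/2, -1], [3/2, 1/2, 2], [7/2, 3/2, 4]] · [[0], [-10], [5]] = [[0], [5], [5]].

P = [[0], [5], [5]]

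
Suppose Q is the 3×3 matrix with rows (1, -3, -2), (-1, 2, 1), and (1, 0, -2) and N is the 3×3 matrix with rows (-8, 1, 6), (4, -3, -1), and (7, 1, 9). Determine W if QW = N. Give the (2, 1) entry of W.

Since Q multiplies W on the left, W = Q⁻¹N.
det Q = 3; the adjugate gives Q⁻¹ = [[-4/3, -2, 1/3], [-1/3, 0, 1/3], [-2/3, -1, -1/3]].
W = Q⁻¹N = [[-4/3, -2, 1/3], [-1/3, 0, 1/3], [-2/3, -1, -1/3]] · [[-8, 1, 6], [4, -3, -1], [7, 1, 9]] = [[5, 5, -3], [5, 0, 1], [-1, 2, -6]].

5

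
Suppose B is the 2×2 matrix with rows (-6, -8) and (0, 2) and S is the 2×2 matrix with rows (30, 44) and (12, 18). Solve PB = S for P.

Right-multiplying both sides by B⁻¹ gives P = SB⁻¹.
B has determinant -12; B⁻¹ = [[-1/6, -2/3], [0, 1/2]].
P = SB⁻¹ = [[30, 44], [12, 18]] · [[-1/6, -2/3], [0, 1/2]] = [[-5, 2], [-2, 1]].

P = [[-5, 2], [-2, 1]]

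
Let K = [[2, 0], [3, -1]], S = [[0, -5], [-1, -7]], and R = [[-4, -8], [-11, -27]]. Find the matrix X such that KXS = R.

X = K⁻¹RS⁻¹ (apply K⁻¹ on the left and S⁻¹ on the right).
det K = -2, so K⁻¹ = [[1/2, 0], [3/2, -1]].
S has determinant -5; S⁻¹ = [[7/5, -1], [-1/5, 0]].
K⁻¹R = [[-2, -4], [5, 15]].
X = (K⁻¹R)S⁻¹ = [[-2, 2], [4, -5]].

X = [[-2, 2], [4, -5]]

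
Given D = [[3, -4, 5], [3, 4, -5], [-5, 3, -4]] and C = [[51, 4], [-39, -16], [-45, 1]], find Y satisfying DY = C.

Left-multiplying both sides by D⁻¹ gives Y = D⁻¹C.
D has determinant -6; D⁻¹ = [[1/6, 1/6, 0], [-37/6, -13/6, -5], [-29/6, -11/6, -4]].
Y = D⁻¹C = [[1/6, 1/6, 0], [-37/6, -13/6, -5], [-29/6, -11/6, -4]] · [[51, 4], [-39, -16], [-45, 1]] = [[2, -2], [-5, 5], [5, 6]].

Y = [[2, -2], [-5, 5], [5, 6]]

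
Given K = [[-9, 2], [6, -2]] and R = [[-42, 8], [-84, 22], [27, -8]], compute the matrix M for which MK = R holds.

M = [[6, 2], [6, -5], [-1, 3]]

Right-multiplying both sides by K⁻¹ gives M = RK⁻¹.
det K = 6, so K⁻¹ = [[-1/3, -1/3], [-1, -3/2]].
M = RK⁻¹ = [[-42, 8], [-84, 22], [27, -8]] · [[-1/3, -1/3], [-1, -3/2]] = [[6, 2], [6, -5], [-1, 3]].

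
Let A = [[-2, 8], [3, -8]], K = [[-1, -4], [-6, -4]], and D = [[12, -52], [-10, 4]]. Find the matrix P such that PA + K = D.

PA = D − K = [[13, -48], [-4, 8]].
Right-multiplying both sides by A⁻¹ gives P = (D − K)A⁻¹.
A has determinant -8; A⁻¹ = [[1, 1], [3/8, 1/4]].
P = (D − K)A⁻¹ = [[-5, 1], [-1, -2]].

P = [[-5, 1], [-1, -2]]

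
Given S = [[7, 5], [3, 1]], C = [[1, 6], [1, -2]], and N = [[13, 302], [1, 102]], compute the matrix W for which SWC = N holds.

Left-multiply by S⁻¹ and right-multiply by C⁻¹: W = S⁻¹NC⁻¹.
det S = -8, so S⁻¹ = [[-1/8, 5/8], [3/8, -7/8]].
det C = -8; the adjugate gives C⁻¹ = [[1/4, 3/4], [1/8, -1/8]].
S⁻¹N = [[-1, 26], [4, 24]].
W = (S⁻¹N)C⁻¹ = [[3, -4], [4, 0]].

W = [[3, -4], [4, 0]]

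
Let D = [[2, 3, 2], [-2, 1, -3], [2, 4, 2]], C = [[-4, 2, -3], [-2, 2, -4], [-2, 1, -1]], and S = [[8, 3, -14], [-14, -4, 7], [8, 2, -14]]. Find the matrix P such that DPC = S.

P = [[-2, 5, 0], [3, -1, -5], [-4, 0, 5]]

Left-multiply by D⁻¹ and right-multiply by C⁻¹: P = D⁻¹SC⁻¹.
D has determinant 2; D⁻¹ = [[7, 1, -11/2], [-1, 0, 1], [-5, -1, 4]].
C has determinant -2; C⁻¹ = [[-1, 1/2, 1], [-3, 1, 5], [-1, 0, 2]].
D⁻¹S = [[-2, 6, -14], [0, -1, 0], [6, -3, 7]].
P = (D⁻¹S)C⁻¹ = [[-2, 5, 0], [3, -1, -5], [-4, 0, 5]].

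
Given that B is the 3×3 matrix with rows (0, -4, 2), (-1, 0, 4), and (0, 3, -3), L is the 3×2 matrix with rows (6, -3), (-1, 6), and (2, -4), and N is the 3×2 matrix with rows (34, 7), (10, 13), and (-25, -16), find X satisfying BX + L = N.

X = [[5, 5], [-5, -1], [4, 3]]

BX = N − L = [[28, 10], [11, 7], [-27, -12]].
Left-multiplying both sides by B⁻¹ gives X = B⁻¹(N − L).
det B = 6, so B⁻¹ = [[-2, -1, -8/3], [-1/2, 0, -1/3], [-1/2, 0, -2/3]].
X = B⁻¹(N − L) = [[5, 5], [-5, -1], [4, 3]].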